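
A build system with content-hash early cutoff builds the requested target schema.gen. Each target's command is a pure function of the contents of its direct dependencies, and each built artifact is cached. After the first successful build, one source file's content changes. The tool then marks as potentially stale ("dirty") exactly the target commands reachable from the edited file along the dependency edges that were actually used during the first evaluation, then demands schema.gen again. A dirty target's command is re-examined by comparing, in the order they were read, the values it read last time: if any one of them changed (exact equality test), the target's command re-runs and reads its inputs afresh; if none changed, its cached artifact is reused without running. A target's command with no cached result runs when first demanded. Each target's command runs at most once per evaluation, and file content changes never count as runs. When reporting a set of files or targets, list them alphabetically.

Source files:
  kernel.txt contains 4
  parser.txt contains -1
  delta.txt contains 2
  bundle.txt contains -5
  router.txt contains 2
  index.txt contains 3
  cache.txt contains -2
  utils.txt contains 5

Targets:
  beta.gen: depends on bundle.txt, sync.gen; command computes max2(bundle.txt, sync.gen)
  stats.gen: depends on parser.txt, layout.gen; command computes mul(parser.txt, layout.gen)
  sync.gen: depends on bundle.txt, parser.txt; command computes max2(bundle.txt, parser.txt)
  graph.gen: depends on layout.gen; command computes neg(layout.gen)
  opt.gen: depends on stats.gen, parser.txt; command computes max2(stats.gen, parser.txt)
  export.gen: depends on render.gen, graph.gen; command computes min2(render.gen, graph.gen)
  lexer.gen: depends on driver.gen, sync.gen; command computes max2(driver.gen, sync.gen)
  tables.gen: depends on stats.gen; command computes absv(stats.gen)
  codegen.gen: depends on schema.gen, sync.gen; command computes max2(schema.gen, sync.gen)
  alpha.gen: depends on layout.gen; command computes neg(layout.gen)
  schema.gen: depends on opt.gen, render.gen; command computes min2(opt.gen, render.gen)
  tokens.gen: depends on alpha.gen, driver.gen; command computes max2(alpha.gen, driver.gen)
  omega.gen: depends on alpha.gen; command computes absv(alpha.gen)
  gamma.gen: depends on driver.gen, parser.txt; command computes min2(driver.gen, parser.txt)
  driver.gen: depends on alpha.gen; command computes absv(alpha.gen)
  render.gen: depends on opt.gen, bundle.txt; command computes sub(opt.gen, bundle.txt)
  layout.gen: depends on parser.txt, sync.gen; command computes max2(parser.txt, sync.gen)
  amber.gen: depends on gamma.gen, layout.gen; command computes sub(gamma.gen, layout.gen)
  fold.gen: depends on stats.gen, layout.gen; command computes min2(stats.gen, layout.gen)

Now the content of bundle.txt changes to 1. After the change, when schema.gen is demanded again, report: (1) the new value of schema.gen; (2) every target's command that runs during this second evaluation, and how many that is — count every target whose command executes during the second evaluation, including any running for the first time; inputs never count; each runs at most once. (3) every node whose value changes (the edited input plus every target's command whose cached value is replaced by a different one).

New value of schema.gen: -2.
Target commands that run: layout.gen, opt.gen, render.gen, schema.gen, stats.gen, sync.gen — 6 in total.
Values that change: bundle.txt, layout.gen, opt.gen, render.gen, schema.gen, stats.gen, sync.gen.

First evaluation (everything demanded from the output):
  sync.gen = max2(-5, -1) = -1
  layout.gen = max2(-1, -1) = -1
  stats.gen = mul(-1, -1) = 1
  opt.gen = max2(1, -1) = 1
  render.gen = sub(1, -5) = 6
  schema.gen = min2(1, 6) = 1

Propagation after the edit:
  sync.gen: runs — bundle.txt -5->1; result 1.
  layout.gen: runs — sync.gen -1->1; result 1.
  stats.gen: runs — layout.gen -1->1; result -1.
  opt.gen: runs — stats.gen 1->-1; result -1.
  render.gen: runs — opt.gen 1->-1; bundle.txt -5->1; result -2.
  schema.gen: runs — opt.gen 1->-1; render.gen 6->-2; result -2.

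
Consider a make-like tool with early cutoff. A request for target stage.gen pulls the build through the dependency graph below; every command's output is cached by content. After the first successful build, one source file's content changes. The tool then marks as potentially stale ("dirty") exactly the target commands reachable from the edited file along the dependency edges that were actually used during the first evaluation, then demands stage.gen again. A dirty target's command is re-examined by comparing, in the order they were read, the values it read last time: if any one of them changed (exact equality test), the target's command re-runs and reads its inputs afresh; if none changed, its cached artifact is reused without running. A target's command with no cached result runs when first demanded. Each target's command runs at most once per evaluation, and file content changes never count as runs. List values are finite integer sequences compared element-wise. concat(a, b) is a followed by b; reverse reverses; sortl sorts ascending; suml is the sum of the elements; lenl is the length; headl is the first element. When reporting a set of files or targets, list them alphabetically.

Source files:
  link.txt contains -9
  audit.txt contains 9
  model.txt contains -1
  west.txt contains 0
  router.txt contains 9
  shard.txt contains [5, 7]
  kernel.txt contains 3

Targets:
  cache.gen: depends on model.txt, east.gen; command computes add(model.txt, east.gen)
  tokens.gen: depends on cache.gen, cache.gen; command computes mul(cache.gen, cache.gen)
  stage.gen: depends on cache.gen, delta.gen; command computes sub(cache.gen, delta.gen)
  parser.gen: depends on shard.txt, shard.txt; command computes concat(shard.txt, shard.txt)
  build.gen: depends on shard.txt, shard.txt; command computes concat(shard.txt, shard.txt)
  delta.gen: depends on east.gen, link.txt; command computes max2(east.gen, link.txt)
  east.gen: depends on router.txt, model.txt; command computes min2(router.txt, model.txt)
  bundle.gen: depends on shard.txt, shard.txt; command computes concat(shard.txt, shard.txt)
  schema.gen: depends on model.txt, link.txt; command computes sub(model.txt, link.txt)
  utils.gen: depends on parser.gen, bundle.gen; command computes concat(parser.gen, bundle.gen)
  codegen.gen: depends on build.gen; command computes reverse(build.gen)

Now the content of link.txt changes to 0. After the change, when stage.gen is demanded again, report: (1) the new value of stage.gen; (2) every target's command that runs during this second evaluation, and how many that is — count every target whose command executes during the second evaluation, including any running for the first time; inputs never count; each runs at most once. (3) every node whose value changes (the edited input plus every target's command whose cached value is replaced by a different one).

First demand of the output computes:
  east.gen = min2(9, -1) = -1
  cache.gen = add(-1, -1) = -2
  delta.gen = max2(-1, -9) = -1
  stage.gen = sub(-2, -1) = -1

After the edit, cleaning proceeds:
  delta.gen: a read changed (link.txt -9->0) — executes, giving 0.
  stage.gen: a read changed (delta.gen -1->0) — executes, giving -2.

Demanding stage.gen again yields -2.
2 target commands run: delta.gen, stage.gen.
The nodes whose values change: delta.gen, link.txt, stage.gen.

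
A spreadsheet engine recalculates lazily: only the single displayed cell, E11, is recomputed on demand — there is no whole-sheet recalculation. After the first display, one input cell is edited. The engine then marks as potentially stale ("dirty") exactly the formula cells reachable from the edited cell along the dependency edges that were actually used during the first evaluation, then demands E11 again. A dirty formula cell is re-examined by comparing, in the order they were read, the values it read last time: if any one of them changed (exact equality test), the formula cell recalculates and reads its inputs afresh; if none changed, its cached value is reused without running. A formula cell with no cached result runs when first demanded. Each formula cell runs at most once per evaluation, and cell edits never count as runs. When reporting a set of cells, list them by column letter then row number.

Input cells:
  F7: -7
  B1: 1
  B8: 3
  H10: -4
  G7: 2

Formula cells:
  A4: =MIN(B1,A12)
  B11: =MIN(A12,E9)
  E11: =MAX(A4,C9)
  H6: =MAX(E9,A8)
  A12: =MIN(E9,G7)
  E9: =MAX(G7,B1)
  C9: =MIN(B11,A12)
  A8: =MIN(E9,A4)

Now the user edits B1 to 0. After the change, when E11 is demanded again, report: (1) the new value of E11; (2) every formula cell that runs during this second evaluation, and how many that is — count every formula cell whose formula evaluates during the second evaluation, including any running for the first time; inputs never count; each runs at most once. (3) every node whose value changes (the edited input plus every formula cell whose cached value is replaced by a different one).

First evaluation (everything demanded from the output):
  E9 = MAX(2, 1) = 2
  A12 = MIN(2, 2) = 2
  A4 = MIN(1, 2) = 1
  B11 = MIN(2, 2) = 2
  C9 = MIN(2, 2) = 2
  E11 = MAX(1, 2) = 2

Propagation after the edit:
  E9: runs — B1 1->0; result 2 (same value as before).
  A12: checked — values it read are unchanged (E9 unchanged, G7 unchanged); reused cached 2 without running.
  A4: runs — B1 1->0; result 0.
  B11: checked — values it read are unchanged (A12 unchanged, E9 unchanged); reused cached 2 without running.
  C9: checked — values it read are unchanged (B11 unchanged, A12 unchanged); reused cached 2 without running.
  E11: runs — A4 1->0; result 2 (same value as before).

Key observation: the cutoff stops propagation at A12 — its inputs' values are unchanged, so it reuses its cache.

New value of E11: 2.
Formula cells that run: A4, E9, E11 — 3 in total.
Values that change: A4, B1.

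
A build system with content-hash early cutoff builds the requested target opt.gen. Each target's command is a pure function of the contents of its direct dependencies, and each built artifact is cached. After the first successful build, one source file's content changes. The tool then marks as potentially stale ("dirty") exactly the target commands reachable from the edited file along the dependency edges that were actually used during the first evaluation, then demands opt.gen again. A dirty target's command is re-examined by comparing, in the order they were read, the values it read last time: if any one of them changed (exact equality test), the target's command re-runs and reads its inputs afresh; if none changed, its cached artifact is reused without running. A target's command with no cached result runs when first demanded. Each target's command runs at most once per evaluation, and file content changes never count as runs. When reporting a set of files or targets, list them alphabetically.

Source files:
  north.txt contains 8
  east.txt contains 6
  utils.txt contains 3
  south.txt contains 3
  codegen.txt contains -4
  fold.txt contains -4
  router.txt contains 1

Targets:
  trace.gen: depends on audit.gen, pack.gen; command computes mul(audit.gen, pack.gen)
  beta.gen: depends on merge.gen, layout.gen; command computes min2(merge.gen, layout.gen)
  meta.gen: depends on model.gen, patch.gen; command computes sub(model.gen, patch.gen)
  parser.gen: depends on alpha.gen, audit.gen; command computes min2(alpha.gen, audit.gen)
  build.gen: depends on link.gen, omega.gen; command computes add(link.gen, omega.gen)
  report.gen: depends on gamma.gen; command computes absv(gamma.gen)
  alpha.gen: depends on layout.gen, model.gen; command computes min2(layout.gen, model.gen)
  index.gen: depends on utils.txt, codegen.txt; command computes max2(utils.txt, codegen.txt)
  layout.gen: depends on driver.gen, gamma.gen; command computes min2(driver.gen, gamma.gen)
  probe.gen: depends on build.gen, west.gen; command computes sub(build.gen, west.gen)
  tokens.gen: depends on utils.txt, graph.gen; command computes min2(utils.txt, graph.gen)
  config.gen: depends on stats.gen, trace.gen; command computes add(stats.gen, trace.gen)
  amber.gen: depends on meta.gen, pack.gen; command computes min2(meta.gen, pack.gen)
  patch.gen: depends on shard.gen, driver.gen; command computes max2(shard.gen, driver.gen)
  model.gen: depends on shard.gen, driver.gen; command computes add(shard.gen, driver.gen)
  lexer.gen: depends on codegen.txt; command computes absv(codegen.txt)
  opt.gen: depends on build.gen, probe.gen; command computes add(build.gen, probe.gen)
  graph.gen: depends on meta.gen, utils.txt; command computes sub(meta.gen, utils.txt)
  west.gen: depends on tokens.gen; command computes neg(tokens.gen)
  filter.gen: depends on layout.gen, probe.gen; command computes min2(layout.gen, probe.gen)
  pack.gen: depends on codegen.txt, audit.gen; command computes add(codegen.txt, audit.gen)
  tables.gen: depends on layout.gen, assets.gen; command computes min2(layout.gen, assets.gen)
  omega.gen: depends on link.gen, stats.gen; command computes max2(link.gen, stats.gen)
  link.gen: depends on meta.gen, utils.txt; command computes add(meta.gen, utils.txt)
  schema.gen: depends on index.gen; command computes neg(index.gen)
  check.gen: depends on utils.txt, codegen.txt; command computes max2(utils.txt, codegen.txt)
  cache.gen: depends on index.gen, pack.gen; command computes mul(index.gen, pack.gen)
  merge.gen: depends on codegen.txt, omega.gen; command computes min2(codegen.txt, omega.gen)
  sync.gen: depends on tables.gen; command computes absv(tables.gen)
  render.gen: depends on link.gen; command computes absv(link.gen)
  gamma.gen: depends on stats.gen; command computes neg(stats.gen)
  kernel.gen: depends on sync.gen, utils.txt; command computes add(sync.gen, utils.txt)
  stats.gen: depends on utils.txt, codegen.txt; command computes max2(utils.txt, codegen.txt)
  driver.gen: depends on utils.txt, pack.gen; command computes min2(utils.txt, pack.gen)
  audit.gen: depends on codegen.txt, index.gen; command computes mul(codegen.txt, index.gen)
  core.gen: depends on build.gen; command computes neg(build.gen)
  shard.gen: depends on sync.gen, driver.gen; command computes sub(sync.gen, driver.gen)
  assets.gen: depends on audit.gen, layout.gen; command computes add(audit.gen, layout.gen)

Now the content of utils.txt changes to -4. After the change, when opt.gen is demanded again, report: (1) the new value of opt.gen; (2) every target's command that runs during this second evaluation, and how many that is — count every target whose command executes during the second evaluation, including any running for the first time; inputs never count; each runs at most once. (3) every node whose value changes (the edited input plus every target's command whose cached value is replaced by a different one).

New value of opt.gen: -28.
Target commands that run: assets.gen, audit.gen, build.gen, driver.gen, gamma.gen, graph.gen, index.gen, layout.gen, link.gen, meta.gen, model.gen, omega.gen, opt.gen, pack.gen, patch.gen, probe.gen, shard.gen, stats.gen, sync.gen, tables.gen, tokens.gen, west.gen — 22 in total.
Values that change: assets.gen, audit.gen, build.gen, driver.gen, gamma.gen, graph.gen, index.gen, layout.gen, link.gen, meta.gen, model.gen, omega.gen, opt.gen, pack.gen, patch.gen, probe.gen, shard.gen, stats.gen, sync.gen, tables.gen, tokens.gen, utils.txt, west.gen.

First evaluation (everything demanded from the output):
  index.gen = max2(3, -4) = 3
  audit.gen = mul(-4, 3) = -12
  pack.gen = add(-4, -12) = -16
  driver.gen = min2(3, -16) = -16
  stats.gen = max2(3, -4) = 3
  gamma.gen = neg(3) = -3
  layout.gen = min2(-16, -3) = -16
  assets.gen = add(-12, -16) = -28
  tables.gen = min2(-16, -28) = -28
  sync.gen = absv(-28) = 28
  shard.gen = sub(28, -16) = 44
  model.gen = add(44, -16) = 28
  patch.gen = max2(44, -16) = 44
  meta.gen = sub(28, 44) = -16
  graph.gen = sub(-16, 3) = -19
  link.gen = add(-16, 3) = -13
  omega.gen = max2(-13, 3) = 3
  build.gen = add(-13, 3) = -10
  tokens.gen = min2(3, -19) = -19
  west.gen = neg(-19) = 19
  probe.gen = sub(-10, 19) = -29
  opt.gen = add(-10, -29) = -39

Propagation after the edit:
  index.gen: runs — utils.txt 3->-4; result -4.
  audit.gen: runs — index.gen 3->-4; result 16.
  pack.gen: runs — audit.gen -12->16; result 12.
  driver.gen: runs — utils.txt 3->-4; pack.gen -16->12; result -4.
  stats.gen: runs — utils.txt 3->-4; result -4.
  gamma.gen: runs — stats.gen 3->-4; result 4.
  layout.gen: runs — driver.gen -16->-4; gamma.gen -3->4; result -4.
  assets.gen: runs — audit.gen -12->16; layout.gen -16->-4; result 12.
  tables.gen: runs — layout.gen -16->-4; assets.gen -28->12; result -4.
  sync.gen: runs — tables.gen -28->-4; result 4.
  shard.gen: runs — sync.gen 28->4; driver.gen -16->-4; result 8.
  model.gen: runs — shard.gen 44->8; driver.gen -16->-4; result 4.
  patch.gen: runs — shard.gen 44->8; driver.gen -16->-4; result 8.
  meta.gen: runs — model.gen 28->4; patch.gen 44->8; result -4.
  graph.gen: runs — meta.gen -16->-4; utils.txt 3->-4; result 0.
  link.gen: runs — meta.gen -16->-4; utils.txt 3->-4; result -8.
  omega.gen: runs — link.gen -13->-8; stats.gen 3->-4; result -4.
  build.gen: runs — link.gen -13->-8; omega.gen 3->-4; result -12.
  tokens.gen: runs — utils.txt 3->-4; graph.gen -19->0; result -4.
  west.gen: runs — tokens.gen -19->-4; result 4.
  probe.gen: runs — build.gen -10->-12; west.gen 19->4; result -16.
  opt.gen: runs — build.gen -10->-12; probe.gen -29->-16; result -28.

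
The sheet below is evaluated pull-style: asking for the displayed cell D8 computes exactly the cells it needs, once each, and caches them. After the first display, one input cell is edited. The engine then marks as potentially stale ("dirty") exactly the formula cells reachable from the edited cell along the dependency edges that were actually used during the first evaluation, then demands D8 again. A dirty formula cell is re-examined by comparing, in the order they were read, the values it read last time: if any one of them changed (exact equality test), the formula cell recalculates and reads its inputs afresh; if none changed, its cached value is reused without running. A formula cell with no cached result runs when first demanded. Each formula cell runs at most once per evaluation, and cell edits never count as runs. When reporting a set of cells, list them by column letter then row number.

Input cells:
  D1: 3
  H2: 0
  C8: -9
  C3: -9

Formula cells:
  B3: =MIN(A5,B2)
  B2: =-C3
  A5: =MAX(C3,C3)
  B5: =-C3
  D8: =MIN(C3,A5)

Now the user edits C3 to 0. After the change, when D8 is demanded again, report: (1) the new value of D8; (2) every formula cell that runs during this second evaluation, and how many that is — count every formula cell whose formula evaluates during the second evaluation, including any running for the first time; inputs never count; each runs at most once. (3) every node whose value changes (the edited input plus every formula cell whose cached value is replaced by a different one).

Demanding D8 again yields 0.
2 formula cells run: A5, D8.
The nodes whose values change: A5, C3, D8.

First demand of the output computes:
  A5 = MAX(-9, -9) = -9
  D8 = MIN(-9, -9) = -9

After the edit, cleaning proceeds:
  A5: a read changed (C3 -9->0; C3 -9->0) — executes, giving 0.
  D8: a read changed (C3 -9->0; A5 -9->0) — executes, giving 0.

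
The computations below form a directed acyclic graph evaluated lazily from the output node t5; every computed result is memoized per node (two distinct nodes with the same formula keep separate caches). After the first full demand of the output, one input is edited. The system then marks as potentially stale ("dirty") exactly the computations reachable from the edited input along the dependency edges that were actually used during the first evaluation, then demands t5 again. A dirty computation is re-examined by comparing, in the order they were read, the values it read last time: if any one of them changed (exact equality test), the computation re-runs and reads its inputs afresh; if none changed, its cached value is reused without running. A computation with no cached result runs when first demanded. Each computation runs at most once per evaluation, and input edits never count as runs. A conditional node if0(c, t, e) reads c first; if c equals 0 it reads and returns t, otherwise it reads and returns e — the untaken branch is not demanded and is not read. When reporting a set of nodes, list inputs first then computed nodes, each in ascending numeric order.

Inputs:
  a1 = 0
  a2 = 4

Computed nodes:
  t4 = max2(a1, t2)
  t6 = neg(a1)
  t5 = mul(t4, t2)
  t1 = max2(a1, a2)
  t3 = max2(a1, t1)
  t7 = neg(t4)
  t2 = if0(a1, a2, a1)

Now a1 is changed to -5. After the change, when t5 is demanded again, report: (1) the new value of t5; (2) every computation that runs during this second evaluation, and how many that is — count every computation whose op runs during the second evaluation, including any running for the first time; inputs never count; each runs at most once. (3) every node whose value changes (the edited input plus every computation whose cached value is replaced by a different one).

First demand of the output computes:
  t2 = if0(a1=0 -> then branch a2) = 4
  t4 = max2(0, 4) = 4
  t5 = mul(4, 4) = 16

After the edit, cleaning proceeds:
  t2: a read changed (a1 0->-5) — executes, giving -5.
  t4: a read changed (a1 0->-5; t2 4->-5) — executes, giving -5.
  t5: a read changed (t4 4->-5; t2 4->-5) — executes, giving 25.

Demanding t5 again yields 25.
3 computations run: t2, t4, t5.
The nodes whose values change: a1, t2, t4, t5.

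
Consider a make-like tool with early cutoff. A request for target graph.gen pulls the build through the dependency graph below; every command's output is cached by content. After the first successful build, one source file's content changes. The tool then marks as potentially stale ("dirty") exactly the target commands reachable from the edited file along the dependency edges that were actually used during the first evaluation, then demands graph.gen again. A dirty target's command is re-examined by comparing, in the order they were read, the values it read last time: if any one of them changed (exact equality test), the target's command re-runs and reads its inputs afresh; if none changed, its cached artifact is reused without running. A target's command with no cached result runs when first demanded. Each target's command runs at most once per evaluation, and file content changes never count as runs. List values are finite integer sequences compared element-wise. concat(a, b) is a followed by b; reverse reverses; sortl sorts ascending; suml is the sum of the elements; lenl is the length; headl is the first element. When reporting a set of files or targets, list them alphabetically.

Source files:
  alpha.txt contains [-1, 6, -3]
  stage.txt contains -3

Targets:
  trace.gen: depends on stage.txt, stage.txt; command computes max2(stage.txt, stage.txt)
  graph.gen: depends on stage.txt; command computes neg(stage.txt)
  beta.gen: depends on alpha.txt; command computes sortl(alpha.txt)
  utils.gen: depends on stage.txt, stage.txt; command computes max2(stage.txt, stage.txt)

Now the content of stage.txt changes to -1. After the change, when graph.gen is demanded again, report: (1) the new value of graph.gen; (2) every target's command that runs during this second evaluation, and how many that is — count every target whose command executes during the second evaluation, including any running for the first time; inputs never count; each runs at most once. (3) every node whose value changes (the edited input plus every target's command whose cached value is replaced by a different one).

Demanding graph.gen again yields 1.
1 target commands run: graph.gen.
The nodes whose values change: graph.gen, stage.txt.

First demand of the output computes:
  graph.gen = neg(-3) = 3

After the edit, cleaning proceeds:
  graph.gen: a read changed (stage.txt -3->-1) — executes, giving 1.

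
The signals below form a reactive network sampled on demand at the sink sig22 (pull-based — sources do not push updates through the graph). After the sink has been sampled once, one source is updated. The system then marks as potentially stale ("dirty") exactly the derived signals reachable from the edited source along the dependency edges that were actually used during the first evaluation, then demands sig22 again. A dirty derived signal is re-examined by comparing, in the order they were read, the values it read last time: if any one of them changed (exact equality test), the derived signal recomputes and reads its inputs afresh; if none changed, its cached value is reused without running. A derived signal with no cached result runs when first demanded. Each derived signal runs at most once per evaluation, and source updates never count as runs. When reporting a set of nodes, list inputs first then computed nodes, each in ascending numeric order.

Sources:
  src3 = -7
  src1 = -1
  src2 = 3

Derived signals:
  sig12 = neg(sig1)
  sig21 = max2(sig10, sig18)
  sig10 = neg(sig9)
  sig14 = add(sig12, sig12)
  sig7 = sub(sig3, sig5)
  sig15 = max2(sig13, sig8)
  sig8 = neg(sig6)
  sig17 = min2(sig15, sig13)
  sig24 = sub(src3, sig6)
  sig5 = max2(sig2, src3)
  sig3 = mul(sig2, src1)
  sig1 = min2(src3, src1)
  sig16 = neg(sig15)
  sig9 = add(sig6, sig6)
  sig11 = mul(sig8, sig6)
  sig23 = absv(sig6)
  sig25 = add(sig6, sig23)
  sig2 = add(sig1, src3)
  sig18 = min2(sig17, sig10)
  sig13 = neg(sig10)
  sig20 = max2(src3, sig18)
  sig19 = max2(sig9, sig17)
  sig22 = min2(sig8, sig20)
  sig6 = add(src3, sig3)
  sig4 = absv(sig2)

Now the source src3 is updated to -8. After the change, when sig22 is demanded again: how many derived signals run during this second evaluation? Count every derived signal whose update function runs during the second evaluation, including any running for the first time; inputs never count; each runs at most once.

Initial pass — values computed on the first demand:
  sig1 = min2(-7, -1) = -7
  sig2 = add(-7, -7) = -14
  sig3 = mul(-14, -1) = 14
  sig6 = add(-7, 14) = 7
  sig8 = neg(7) = -7
  sig9 = add(7, 7) = 14
  sig10 = neg(14) = -14
  sig13 = neg(-14) = 14
  sig15 = max2(14, -7) = 14
  sig17 = min2(14, 14) = 14
  sig18 = min2(14, -14) = -14
  sig20 = max2(-7, -14) = -7
  sig22 = min2(-7, -7) = -7

Second demand — change propagation:
  sig1: re-runs because src3 -7->-8; new result -8.
  sig2: re-runs because sig1 -7->-8; src3 -7->-8; new result -16.
  sig3: re-runs because sig2 -14->-16; new result 16.
  sig6: re-runs because src3 -7->-8; sig3 14->16; new result 8.
  sig8: re-runs because sig6 7->8; new result -8.
  sig9: re-runs because sig6 7->8; sig6 7->8; new result 16.
  sig10: re-runs because sig9 14->16; new result -16.
  sig13: re-runs because sig10 -14->-16; new result 16.
  sig15: re-runs because sig13 14->16; sig8 -7->-8; new result 16.
  sig17: re-runs because sig15 14->16; sig13 14->16; new result 16.
  sig18: re-runs because sig17 14->16; sig10 -14->-16; new result -16.
  sig20: re-runs because src3 -7->-8; sig18 -14->-16; new result -8.
  sig22: re-runs because sig8 -7->-8; sig20 -7->-8; new result -8.

Run set: sig1, sig2, sig3, sig6, sig8, sig9, sig10, sig13, sig15, sig17, sig18, sig20, sig22 (13 run).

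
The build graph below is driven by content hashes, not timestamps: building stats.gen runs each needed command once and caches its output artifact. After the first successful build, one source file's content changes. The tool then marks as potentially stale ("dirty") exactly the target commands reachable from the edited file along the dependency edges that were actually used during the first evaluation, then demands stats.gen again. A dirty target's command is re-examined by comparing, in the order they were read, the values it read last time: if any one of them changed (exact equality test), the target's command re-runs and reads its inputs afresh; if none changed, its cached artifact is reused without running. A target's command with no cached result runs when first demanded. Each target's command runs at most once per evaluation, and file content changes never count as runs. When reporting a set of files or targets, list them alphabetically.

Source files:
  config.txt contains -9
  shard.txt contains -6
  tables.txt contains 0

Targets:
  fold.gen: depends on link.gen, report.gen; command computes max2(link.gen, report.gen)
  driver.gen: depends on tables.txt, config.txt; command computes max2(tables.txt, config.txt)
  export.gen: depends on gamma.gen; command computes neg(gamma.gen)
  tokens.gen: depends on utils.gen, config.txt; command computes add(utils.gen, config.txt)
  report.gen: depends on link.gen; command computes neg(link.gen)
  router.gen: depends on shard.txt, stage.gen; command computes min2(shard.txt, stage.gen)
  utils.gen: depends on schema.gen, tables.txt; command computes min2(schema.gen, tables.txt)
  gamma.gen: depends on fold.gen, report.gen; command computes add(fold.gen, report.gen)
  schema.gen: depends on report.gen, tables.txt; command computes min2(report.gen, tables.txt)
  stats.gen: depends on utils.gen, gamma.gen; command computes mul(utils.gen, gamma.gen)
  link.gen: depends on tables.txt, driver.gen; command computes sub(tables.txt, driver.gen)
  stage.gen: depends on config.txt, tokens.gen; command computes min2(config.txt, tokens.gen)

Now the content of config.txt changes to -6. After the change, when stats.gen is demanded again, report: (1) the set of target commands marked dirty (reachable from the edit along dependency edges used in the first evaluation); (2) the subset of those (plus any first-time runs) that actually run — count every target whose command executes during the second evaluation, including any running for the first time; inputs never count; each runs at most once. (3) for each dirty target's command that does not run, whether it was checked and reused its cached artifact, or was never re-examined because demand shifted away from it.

Dirty set: driver.gen, fold.gen, gamma.gen, link.gen, report.gen, schema.gen, stats.gen, utils.gen.
Run set: driver.gen (1 run).
Re-examined without running (cache reused): fold.gen, gamma.gen, link.gen, report.gen, schema.gen, stats.gen, utils.gen.
The important point: driver.gen recomputes to an identical value, and the output ends up unchanged.

Initial pass — values computed on the first demand:
  driver.gen = max2(0, -9) = 0
  link.gen = sub(0, 0) = 0
  report.gen = neg(0) = 0
  fold.gen = max2(0, 0) = 0
  gamma.gen = add(0, 0) = 0
  schema.gen = min2(0, 0) = 0
  utils.gen = min2(0, 0) = 0
  stats.gen = mul(0, 0) = 0

Second demand — change propagation:
  driver.gen: re-runs because config.txt -9->-6; new result 0 (unchanged).
  link.gen: re-examined; everything it read last time is the same (tables.txt unchanged, driver.gen unchanged) — cache 0 kept, no run.
  report.gen: re-examined; everything it read last time is the same (link.gen unchanged) — cache 0 kept, no run.
  fold.gen: re-examined; everything it read last time is the same (link.gen unchanged, report.gen unchanged) — cache 0 kept, no run.
  gamma.gen: re-examined; everything it read last time is the same (fold.gen unchanged, report.gen unchanged) — cache 0 kept, no run.
  schema.gen: re-examined; everything it read last time is the same (report.gen unchanged, tables.txt unchanged) — cache 0 kept, no run.
  utils.gen: re-examined; everything it read last time is the same (schema.gen unchanged, tables.txt unchanged) — cache 0 kept, no run.
  stats.gen: re-examined; everything it read last time is the same (utils.gen unchanged, gamma.gen unchanged) — cache 0 kept, no run.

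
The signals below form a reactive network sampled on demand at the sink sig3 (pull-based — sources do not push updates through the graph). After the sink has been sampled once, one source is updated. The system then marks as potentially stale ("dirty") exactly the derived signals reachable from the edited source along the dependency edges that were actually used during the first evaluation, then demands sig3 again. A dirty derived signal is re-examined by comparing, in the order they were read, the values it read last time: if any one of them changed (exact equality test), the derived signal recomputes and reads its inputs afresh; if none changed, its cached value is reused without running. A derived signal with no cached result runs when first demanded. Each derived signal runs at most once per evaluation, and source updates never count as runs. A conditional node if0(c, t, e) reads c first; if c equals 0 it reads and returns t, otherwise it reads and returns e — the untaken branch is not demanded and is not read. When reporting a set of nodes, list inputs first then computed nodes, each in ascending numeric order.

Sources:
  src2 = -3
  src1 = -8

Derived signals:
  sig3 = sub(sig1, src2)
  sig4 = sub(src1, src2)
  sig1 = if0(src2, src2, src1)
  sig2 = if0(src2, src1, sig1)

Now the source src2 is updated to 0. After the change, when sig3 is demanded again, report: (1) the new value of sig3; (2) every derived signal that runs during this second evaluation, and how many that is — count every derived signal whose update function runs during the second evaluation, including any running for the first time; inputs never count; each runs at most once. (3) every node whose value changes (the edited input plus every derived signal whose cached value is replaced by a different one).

Initial pass — values computed on the first demand:
  sig1 = if0(src2=-3 -> else branch src1) = -8
  sig3 = sub(-8, -3) = -5

Second demand — change propagation:
  sig1: re-runs because src2 -3->0; new result 0.
  sig3: re-runs because sig1 -8->0; src2 -3->0; new result 0.

sig3 now evaluates to 0.
Run set: sig1, sig3 (2 run).
Changed values: src2, sig1, sig3.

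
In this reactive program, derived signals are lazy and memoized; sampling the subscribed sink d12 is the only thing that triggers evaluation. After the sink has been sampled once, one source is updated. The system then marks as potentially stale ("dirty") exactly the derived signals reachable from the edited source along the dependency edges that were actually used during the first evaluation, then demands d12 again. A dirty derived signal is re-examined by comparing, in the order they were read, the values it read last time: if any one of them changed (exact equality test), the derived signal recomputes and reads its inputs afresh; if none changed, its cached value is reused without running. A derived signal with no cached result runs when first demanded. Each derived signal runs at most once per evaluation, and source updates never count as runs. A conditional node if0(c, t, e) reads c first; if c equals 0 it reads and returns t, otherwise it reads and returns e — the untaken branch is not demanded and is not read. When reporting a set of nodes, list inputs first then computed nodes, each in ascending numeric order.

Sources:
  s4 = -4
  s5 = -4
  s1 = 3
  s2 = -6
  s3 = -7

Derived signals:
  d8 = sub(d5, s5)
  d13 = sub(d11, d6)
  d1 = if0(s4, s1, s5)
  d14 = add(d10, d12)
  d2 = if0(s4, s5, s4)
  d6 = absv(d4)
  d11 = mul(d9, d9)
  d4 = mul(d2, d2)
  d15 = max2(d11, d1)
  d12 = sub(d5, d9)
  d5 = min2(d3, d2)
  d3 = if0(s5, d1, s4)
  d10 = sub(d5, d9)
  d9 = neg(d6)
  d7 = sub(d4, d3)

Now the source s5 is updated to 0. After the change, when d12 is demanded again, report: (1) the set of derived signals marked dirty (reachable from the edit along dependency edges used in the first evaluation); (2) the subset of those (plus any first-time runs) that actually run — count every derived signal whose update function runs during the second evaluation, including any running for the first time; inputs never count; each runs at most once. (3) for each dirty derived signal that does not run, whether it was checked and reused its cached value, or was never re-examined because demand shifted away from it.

First demand of the output computes:
  d2 = if0(s4=-4 -> else branch s4) = -4
  d3 = if0(s5=-4 -> else branch s4) = -4
  d4 = mul(-4, -4) = 16
  d5 = min2(-4, -4) = -4
  d6 = absv(16) = 16
  d9 = neg(16) = -16
  d12 = sub(-4, -16) = 12

After the edit, cleaning proceeds:
  d1: had never run; runs now, result 0.
  d3: a read changed (s5 -4->0) — executes, giving 0.
  d5: a read changed (d3 -4->0) — executes, giving -4 — identical to its old value.
  d12: dirty, but its reads are unchanged (d5 unchanged, d9 unchanged); cached 12 stands.

Note the branch switch — d1 had no cache and runs now for the first time.

The edit dirties: d3, d5, d12.
3 derived signals run: d1, d3, d5.
Cache hits after checking: d12.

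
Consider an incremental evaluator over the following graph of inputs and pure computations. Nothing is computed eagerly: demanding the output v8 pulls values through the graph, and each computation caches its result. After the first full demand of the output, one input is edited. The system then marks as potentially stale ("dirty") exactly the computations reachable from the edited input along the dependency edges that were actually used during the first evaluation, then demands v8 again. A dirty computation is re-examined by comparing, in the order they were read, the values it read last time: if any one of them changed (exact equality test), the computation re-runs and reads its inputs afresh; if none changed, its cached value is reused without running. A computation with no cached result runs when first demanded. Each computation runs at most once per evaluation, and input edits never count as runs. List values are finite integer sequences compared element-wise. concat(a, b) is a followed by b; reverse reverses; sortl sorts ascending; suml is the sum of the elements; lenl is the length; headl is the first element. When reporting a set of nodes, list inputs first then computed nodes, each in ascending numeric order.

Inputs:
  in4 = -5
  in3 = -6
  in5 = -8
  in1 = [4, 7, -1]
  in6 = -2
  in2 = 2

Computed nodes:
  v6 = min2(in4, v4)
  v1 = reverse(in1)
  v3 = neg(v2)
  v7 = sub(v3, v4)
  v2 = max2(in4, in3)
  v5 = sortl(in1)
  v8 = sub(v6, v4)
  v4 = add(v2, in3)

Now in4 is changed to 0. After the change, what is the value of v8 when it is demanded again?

Initial pass — values computed on the first demand:
  v2 = max2(-5, -6) = -5
  v4 = add(-5, -6) = -11
  v6 = min2(-5, -11) = -11
  v8 = sub(-11, -11) = 0

Second demand — change propagation:
  v2: re-runs because in4 -5->0; new result 0.
  v4: re-runs because v2 -5->0; new result -6.
  v6: re-runs because in4 -5->0; v4 -11->-6; new result -6.
  v8: re-runs because v6 -11->-6; v4 -11->-6; new result 0 (unchanged).

v8 now evaluates to 0.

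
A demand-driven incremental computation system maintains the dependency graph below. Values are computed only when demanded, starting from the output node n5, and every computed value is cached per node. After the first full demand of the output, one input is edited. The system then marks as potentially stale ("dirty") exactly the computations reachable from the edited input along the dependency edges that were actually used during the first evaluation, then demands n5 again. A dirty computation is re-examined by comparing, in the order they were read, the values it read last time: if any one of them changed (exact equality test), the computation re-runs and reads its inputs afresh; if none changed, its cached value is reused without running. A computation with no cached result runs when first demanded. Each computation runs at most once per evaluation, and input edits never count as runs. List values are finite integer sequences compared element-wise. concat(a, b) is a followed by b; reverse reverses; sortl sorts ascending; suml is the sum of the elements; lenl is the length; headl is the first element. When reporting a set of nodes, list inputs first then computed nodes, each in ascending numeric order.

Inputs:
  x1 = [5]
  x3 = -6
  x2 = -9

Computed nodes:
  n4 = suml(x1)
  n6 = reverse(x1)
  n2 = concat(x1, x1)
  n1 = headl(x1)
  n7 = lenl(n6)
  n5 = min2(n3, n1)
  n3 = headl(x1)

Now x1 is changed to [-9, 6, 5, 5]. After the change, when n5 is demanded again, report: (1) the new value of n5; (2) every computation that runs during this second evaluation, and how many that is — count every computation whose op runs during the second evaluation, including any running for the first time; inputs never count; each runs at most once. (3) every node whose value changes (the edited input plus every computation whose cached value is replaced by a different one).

First evaluation (everything demanded from the output):
  n1 = headl([5]) = 5
  n3 = headl([5]) = 5
  n5 = min2(5, 5) = 5

Propagation after the edit:
  n1: runs — x1 [5]->[-9, 6, 5, 5]; result -9.
  n3: runs — x1 [5]->[-9, 6, 5, 5]; result -9.
  n5: runs — n3 5->-9; n1 5->-9; result -9.

New value of n5: -9.
Computations that run: n1, n3, n5 — 3 in total.
Values that change: x1, n1, n3, n5.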